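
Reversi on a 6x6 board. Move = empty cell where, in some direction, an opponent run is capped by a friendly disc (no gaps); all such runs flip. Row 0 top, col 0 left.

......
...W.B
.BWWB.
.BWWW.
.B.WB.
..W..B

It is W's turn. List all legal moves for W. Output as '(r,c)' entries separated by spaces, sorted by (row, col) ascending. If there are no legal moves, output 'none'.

Answer: (1,0) (1,4) (2,0) (2,5) (3,0) (3,5) (4,0) (4,5) (5,0) (5,4)

Derivation:
(0,4): no bracket -> illegal
(0,5): no bracket -> illegal
(1,0): flips 1 -> legal
(1,1): no bracket -> illegal
(1,2): no bracket -> illegal
(1,4): flips 1 -> legal
(2,0): flips 1 -> legal
(2,5): flips 1 -> legal
(3,0): flips 2 -> legal
(3,5): flips 1 -> legal
(4,0): flips 1 -> legal
(4,2): no bracket -> illegal
(4,5): flips 1 -> legal
(5,0): flips 1 -> legal
(5,1): no bracket -> illegal
(5,3): no bracket -> illegal
(5,4): flips 1 -> legal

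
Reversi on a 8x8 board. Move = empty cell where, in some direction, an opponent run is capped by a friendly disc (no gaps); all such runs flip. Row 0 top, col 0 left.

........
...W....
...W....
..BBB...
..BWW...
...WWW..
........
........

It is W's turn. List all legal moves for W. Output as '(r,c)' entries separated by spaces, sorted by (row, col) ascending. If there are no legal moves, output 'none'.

Answer: (2,1) (2,2) (2,4) (2,5) (3,1) (4,1) (4,5)

Derivation:
(2,1): flips 1 -> legal
(2,2): flips 1 -> legal
(2,4): flips 1 -> legal
(2,5): flips 1 -> legal
(3,1): flips 1 -> legal
(3,5): no bracket -> illegal
(4,1): flips 2 -> legal
(4,5): flips 1 -> legal
(5,1): no bracket -> illegal
(5,2): no bracket -> illegal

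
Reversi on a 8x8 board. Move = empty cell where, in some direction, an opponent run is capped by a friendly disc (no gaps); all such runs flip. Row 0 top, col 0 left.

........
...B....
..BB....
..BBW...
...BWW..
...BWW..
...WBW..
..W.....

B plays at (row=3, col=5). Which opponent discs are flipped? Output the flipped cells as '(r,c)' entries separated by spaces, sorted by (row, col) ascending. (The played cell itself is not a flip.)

Answer: (3,4) (4,4)

Derivation:
Dir NW: first cell '.' (not opp) -> no flip
Dir N: first cell '.' (not opp) -> no flip
Dir NE: first cell '.' (not opp) -> no flip
Dir W: opp run (3,4) capped by B -> flip
Dir E: first cell '.' (not opp) -> no flip
Dir SW: opp run (4,4) capped by B -> flip
Dir S: opp run (4,5) (5,5) (6,5), next='.' -> no flip
Dir SE: first cell '.' (not opp) -> no flip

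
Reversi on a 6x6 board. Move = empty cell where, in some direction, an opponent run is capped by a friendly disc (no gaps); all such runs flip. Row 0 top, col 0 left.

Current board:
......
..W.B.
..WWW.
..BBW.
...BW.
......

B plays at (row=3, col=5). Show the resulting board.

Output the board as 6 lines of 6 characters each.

Answer: ......
..W.B.
..WWW.
..BBBB
...BW.
......

Derivation:
Place B at (3,5); scan 8 dirs for brackets.
Dir NW: opp run (2,4), next='.' -> no flip
Dir N: first cell '.' (not opp) -> no flip
Dir NE: edge -> no flip
Dir W: opp run (3,4) capped by B -> flip
Dir E: edge -> no flip
Dir SW: opp run (4,4), next='.' -> no flip
Dir S: first cell '.' (not opp) -> no flip
Dir SE: edge -> no flip
All flips: (3,4)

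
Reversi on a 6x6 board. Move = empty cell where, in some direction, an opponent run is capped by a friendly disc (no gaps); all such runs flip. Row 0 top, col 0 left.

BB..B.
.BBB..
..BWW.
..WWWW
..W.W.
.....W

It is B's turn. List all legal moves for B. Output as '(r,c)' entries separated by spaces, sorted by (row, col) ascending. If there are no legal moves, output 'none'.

Answer: (2,5) (4,3) (4,5) (5,2)

Derivation:
(1,4): no bracket -> illegal
(1,5): no bracket -> illegal
(2,1): no bracket -> illegal
(2,5): flips 2 -> legal
(3,1): no bracket -> illegal
(4,1): no bracket -> illegal
(4,3): flips 2 -> legal
(4,5): flips 2 -> legal
(5,1): no bracket -> illegal
(5,2): flips 2 -> legal
(5,3): no bracket -> illegal
(5,4): no bracket -> illegal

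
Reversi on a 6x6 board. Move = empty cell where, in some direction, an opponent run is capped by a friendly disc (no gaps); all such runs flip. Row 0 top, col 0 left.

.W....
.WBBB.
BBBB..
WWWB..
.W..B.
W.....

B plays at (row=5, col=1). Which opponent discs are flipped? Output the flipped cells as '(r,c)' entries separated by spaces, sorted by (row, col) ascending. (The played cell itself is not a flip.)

Answer: (3,1) (4,1)

Derivation:
Dir NW: first cell '.' (not opp) -> no flip
Dir N: opp run (4,1) (3,1) capped by B -> flip
Dir NE: first cell '.' (not opp) -> no flip
Dir W: opp run (5,0), next=edge -> no flip
Dir E: first cell '.' (not opp) -> no flip
Dir SW: edge -> no flip
Dir S: edge -> no flip
Dir SE: edge -> no flip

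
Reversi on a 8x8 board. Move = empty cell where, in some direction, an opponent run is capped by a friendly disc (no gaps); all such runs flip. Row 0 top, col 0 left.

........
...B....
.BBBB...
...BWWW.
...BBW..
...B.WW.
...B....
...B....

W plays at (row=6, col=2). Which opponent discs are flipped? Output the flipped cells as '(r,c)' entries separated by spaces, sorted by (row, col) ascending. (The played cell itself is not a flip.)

Dir NW: first cell '.' (not opp) -> no flip
Dir N: first cell '.' (not opp) -> no flip
Dir NE: opp run (5,3) (4,4) capped by W -> flip
Dir W: first cell '.' (not opp) -> no flip
Dir E: opp run (6,3), next='.' -> no flip
Dir SW: first cell '.' (not opp) -> no flip
Dir S: first cell '.' (not opp) -> no flip
Dir SE: opp run (7,3), next=edge -> no flip

Answer: (4,4) (5,3)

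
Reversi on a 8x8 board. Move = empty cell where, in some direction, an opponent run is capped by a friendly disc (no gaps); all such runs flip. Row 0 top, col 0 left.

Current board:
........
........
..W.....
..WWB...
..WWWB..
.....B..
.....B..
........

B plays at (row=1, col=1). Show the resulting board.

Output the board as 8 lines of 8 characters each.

Answer: ........
.B......
..B.....
..WBB...
..WWBB..
.....B..
.....B..
........

Derivation:
Place B at (1,1); scan 8 dirs for brackets.
Dir NW: first cell '.' (not opp) -> no flip
Dir N: first cell '.' (not opp) -> no flip
Dir NE: first cell '.' (not opp) -> no flip
Dir W: first cell '.' (not opp) -> no flip
Dir E: first cell '.' (not opp) -> no flip
Dir SW: first cell '.' (not opp) -> no flip
Dir S: first cell '.' (not opp) -> no flip
Dir SE: opp run (2,2) (3,3) (4,4) capped by B -> flip
All flips: (2,2) (3,3) (4,4)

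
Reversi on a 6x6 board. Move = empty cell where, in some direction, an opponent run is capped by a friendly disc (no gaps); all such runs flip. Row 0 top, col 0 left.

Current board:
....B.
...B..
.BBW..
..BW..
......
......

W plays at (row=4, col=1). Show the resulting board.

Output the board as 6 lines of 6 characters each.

Place W at (4,1); scan 8 dirs for brackets.
Dir NW: first cell '.' (not opp) -> no flip
Dir N: first cell '.' (not opp) -> no flip
Dir NE: opp run (3,2) capped by W -> flip
Dir W: first cell '.' (not opp) -> no flip
Dir E: first cell '.' (not opp) -> no flip
Dir SW: first cell '.' (not opp) -> no flip
Dir S: first cell '.' (not opp) -> no flip
Dir SE: first cell '.' (not opp) -> no flip
All flips: (3,2)

Answer: ....B.
...B..
.BBW..
..WW..
.W....
......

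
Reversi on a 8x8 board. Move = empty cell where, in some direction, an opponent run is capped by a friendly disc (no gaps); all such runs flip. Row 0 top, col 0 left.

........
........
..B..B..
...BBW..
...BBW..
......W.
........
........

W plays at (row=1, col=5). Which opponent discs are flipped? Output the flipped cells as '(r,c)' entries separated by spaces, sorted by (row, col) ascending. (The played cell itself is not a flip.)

Dir NW: first cell '.' (not opp) -> no flip
Dir N: first cell '.' (not opp) -> no flip
Dir NE: first cell '.' (not opp) -> no flip
Dir W: first cell '.' (not opp) -> no flip
Dir E: first cell '.' (not opp) -> no flip
Dir SW: first cell '.' (not opp) -> no flip
Dir S: opp run (2,5) capped by W -> flip
Dir SE: first cell '.' (not opp) -> no flip

Answer: (2,5)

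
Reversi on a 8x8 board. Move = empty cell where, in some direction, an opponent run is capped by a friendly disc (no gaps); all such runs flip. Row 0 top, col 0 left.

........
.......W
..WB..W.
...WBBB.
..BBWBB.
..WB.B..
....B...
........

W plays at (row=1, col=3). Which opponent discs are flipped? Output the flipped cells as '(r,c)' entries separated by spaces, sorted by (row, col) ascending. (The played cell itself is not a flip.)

Answer: (2,3)

Derivation:
Dir NW: first cell '.' (not opp) -> no flip
Dir N: first cell '.' (not opp) -> no flip
Dir NE: first cell '.' (not opp) -> no flip
Dir W: first cell '.' (not opp) -> no flip
Dir E: first cell '.' (not opp) -> no flip
Dir SW: first cell 'W' (not opp) -> no flip
Dir S: opp run (2,3) capped by W -> flip
Dir SE: first cell '.' (not opp) -> no flip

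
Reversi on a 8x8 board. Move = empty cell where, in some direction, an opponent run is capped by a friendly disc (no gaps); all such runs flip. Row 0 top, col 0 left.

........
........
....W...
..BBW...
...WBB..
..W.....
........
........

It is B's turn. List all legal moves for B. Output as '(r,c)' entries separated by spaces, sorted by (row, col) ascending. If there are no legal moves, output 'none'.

(1,3): no bracket -> illegal
(1,4): flips 2 -> legal
(1,5): flips 1 -> legal
(2,3): flips 1 -> legal
(2,5): no bracket -> illegal
(3,5): flips 1 -> legal
(4,1): no bracket -> illegal
(4,2): flips 1 -> legal
(5,1): no bracket -> illegal
(5,3): flips 1 -> legal
(5,4): flips 1 -> legal
(6,1): no bracket -> illegal
(6,2): no bracket -> illegal
(6,3): no bracket -> illegal

Answer: (1,4) (1,5) (2,3) (3,5) (4,2) (5,3) (5,4)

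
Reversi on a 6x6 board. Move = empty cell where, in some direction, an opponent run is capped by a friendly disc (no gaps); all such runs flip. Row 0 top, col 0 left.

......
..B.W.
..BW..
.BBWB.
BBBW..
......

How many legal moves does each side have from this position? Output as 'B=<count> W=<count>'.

Answer: B=5 W=9

Derivation:
-- B to move --
(0,3): no bracket -> illegal
(0,4): no bracket -> illegal
(0,5): flips 2 -> legal
(1,3): no bracket -> illegal
(1,5): no bracket -> illegal
(2,4): flips 2 -> legal
(2,5): no bracket -> illegal
(4,4): flips 2 -> legal
(5,2): flips 1 -> legal
(5,3): no bracket -> illegal
(5,4): flips 1 -> legal
B mobility = 5
-- W to move --
(0,1): flips 1 -> legal
(0,2): no bracket -> illegal
(0,3): no bracket -> illegal
(1,1): flips 1 -> legal
(1,3): no bracket -> illegal
(2,0): no bracket -> illegal
(2,1): flips 2 -> legal
(2,4): no bracket -> illegal
(2,5): flips 1 -> legal
(3,0): flips 2 -> legal
(3,5): flips 1 -> legal
(4,4): no bracket -> illegal
(4,5): flips 1 -> legal
(5,0): flips 2 -> legal
(5,1): flips 1 -> legal
(5,2): no bracket -> illegal
(5,3): no bracket -> illegal
W mobility = 9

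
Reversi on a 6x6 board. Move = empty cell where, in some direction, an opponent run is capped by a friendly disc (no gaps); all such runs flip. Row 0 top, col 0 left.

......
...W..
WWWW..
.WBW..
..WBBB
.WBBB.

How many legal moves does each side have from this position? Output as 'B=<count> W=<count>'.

Answer: B=9 W=2

Derivation:
-- B to move --
(0,2): no bracket -> illegal
(0,3): flips 3 -> legal
(0,4): no bracket -> illegal
(1,0): flips 1 -> legal
(1,1): flips 2 -> legal
(1,2): flips 1 -> legal
(1,4): flips 1 -> legal
(2,4): no bracket -> illegal
(3,0): flips 1 -> legal
(3,4): flips 1 -> legal
(4,0): no bracket -> illegal
(4,1): flips 1 -> legal
(5,0): flips 1 -> legal
B mobility = 9
-- W to move --
(3,4): no bracket -> illegal
(3,5): no bracket -> illegal
(4,1): flips 1 -> legal
(5,5): flips 4 -> legal
W mobility = 2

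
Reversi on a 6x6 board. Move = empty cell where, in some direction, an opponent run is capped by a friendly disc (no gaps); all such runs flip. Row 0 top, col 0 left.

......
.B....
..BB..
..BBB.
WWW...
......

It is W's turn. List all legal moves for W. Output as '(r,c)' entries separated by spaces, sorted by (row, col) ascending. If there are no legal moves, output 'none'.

(0,0): no bracket -> illegal
(0,1): no bracket -> illegal
(0,2): no bracket -> illegal
(1,0): no bracket -> illegal
(1,2): flips 2 -> legal
(1,3): no bracket -> illegal
(1,4): flips 2 -> legal
(2,0): no bracket -> illegal
(2,1): no bracket -> illegal
(2,4): flips 1 -> legal
(2,5): no bracket -> illegal
(3,1): no bracket -> illegal
(3,5): no bracket -> illegal
(4,3): no bracket -> illegal
(4,4): no bracket -> illegal
(4,5): no bracket -> illegal

Answer: (1,2) (1,4) (2,4)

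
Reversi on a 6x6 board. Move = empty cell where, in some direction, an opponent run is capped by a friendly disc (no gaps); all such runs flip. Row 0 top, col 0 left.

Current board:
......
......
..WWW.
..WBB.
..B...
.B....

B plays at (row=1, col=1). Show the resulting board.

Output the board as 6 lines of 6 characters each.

Answer: ......
.B....
..BWW.
..WBB.
..B...
.B....

Derivation:
Place B at (1,1); scan 8 dirs for brackets.
Dir NW: first cell '.' (not opp) -> no flip
Dir N: first cell '.' (not opp) -> no flip
Dir NE: first cell '.' (not opp) -> no flip
Dir W: first cell '.' (not opp) -> no flip
Dir E: first cell '.' (not opp) -> no flip
Dir SW: first cell '.' (not opp) -> no flip
Dir S: first cell '.' (not opp) -> no flip
Dir SE: opp run (2,2) capped by B -> flip
All flips: (2,2)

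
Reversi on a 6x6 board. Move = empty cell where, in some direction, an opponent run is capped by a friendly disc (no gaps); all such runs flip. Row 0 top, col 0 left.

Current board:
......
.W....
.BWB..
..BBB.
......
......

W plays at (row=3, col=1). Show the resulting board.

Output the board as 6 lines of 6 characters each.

Answer: ......
.W....
.WWB..
.WBBB.
......
......

Derivation:
Place W at (3,1); scan 8 dirs for brackets.
Dir NW: first cell '.' (not opp) -> no flip
Dir N: opp run (2,1) capped by W -> flip
Dir NE: first cell 'W' (not opp) -> no flip
Dir W: first cell '.' (not opp) -> no flip
Dir E: opp run (3,2) (3,3) (3,4), next='.' -> no flip
Dir SW: first cell '.' (not opp) -> no flip
Dir S: first cell '.' (not opp) -> no flip
Dir SE: first cell '.' (not opp) -> no flip
All flips: (2,1)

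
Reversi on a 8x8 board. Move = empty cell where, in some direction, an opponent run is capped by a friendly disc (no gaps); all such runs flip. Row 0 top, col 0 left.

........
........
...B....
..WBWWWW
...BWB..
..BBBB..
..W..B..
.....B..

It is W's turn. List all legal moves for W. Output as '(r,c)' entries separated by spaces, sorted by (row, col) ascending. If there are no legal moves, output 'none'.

Answer: (1,2) (1,4) (2,2) (4,2) (4,6) (5,6) (6,1) (6,3) (6,4) (6,6) (7,6)

Derivation:
(1,2): flips 1 -> legal
(1,3): no bracket -> illegal
(1,4): flips 1 -> legal
(2,2): flips 1 -> legal
(2,4): no bracket -> illegal
(4,1): no bracket -> illegal
(4,2): flips 2 -> legal
(4,6): flips 1 -> legal
(5,1): no bracket -> illegal
(5,6): flips 1 -> legal
(6,1): flips 2 -> legal
(6,3): flips 2 -> legal
(6,4): flips 1 -> legal
(6,6): flips 1 -> legal
(7,4): no bracket -> illegal
(7,6): flips 3 -> legal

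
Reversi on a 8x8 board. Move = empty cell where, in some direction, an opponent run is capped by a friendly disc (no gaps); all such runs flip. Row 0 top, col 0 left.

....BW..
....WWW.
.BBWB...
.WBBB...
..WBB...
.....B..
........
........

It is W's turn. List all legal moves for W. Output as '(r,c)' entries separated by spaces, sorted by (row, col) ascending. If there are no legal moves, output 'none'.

Answer: (0,3) (1,1) (1,2) (1,3) (2,0) (2,5) (3,5) (4,1) (4,5) (5,3) (5,4)

Derivation:
(0,3): flips 1 -> legal
(1,0): no bracket -> illegal
(1,1): flips 1 -> legal
(1,2): flips 2 -> legal
(1,3): flips 1 -> legal
(2,0): flips 2 -> legal
(2,5): flips 1 -> legal
(3,0): no bracket -> illegal
(3,5): flips 3 -> legal
(4,1): flips 1 -> legal
(4,5): flips 3 -> legal
(4,6): no bracket -> illegal
(5,2): no bracket -> illegal
(5,3): flips 2 -> legal
(5,4): flips 3 -> legal
(5,6): no bracket -> illegal
(6,4): no bracket -> illegal
(6,5): no bracket -> illegal
(6,6): no bracket -> illegal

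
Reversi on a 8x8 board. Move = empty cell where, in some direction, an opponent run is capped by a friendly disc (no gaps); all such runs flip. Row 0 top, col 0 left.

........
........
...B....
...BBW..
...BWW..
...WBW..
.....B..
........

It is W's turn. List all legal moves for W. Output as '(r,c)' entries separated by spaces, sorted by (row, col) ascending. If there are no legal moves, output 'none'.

Answer: (1,2) (1,3) (2,2) (2,4) (3,2) (4,2) (6,3) (6,4) (7,5)

Derivation:
(1,2): flips 2 -> legal
(1,3): flips 3 -> legal
(1,4): no bracket -> illegal
(2,2): flips 1 -> legal
(2,4): flips 1 -> legal
(2,5): no bracket -> illegal
(3,2): flips 2 -> legal
(4,2): flips 1 -> legal
(5,2): no bracket -> illegal
(5,6): no bracket -> illegal
(6,3): flips 1 -> legal
(6,4): flips 1 -> legal
(6,6): no bracket -> illegal
(7,4): no bracket -> illegal
(7,5): flips 1 -> legal
(7,6): no bracket -> illegal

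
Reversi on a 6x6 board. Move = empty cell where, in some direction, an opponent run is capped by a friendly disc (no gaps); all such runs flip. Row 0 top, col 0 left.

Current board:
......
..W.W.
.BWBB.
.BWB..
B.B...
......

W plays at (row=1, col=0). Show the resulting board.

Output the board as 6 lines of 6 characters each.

Place W at (1,0); scan 8 dirs for brackets.
Dir NW: edge -> no flip
Dir N: first cell '.' (not opp) -> no flip
Dir NE: first cell '.' (not opp) -> no flip
Dir W: edge -> no flip
Dir E: first cell '.' (not opp) -> no flip
Dir SW: edge -> no flip
Dir S: first cell '.' (not opp) -> no flip
Dir SE: opp run (2,1) capped by W -> flip
All flips: (2,1)

Answer: ......
W.W.W.
.WWBB.
.BWB..
B.B...
......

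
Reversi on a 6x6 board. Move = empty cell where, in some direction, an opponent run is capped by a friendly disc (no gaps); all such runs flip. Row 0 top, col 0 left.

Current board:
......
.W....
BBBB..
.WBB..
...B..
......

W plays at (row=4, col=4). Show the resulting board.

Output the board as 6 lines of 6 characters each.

Answer: ......
.W....
BBWB..
.WBW..
...BW.
......

Derivation:
Place W at (4,4); scan 8 dirs for brackets.
Dir NW: opp run (3,3) (2,2) capped by W -> flip
Dir N: first cell '.' (not opp) -> no flip
Dir NE: first cell '.' (not opp) -> no flip
Dir W: opp run (4,3), next='.' -> no flip
Dir E: first cell '.' (not opp) -> no flip
Dir SW: first cell '.' (not opp) -> no flip
Dir S: first cell '.' (not opp) -> no flip
Dir SE: first cell '.' (not opp) -> no flip
All flips: (2,2) (3,3)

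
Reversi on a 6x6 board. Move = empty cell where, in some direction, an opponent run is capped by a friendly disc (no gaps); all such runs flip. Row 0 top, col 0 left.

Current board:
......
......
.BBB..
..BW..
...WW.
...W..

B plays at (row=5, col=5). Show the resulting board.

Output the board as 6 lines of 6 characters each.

Place B at (5,5); scan 8 dirs for brackets.
Dir NW: opp run (4,4) (3,3) capped by B -> flip
Dir N: first cell '.' (not opp) -> no flip
Dir NE: edge -> no flip
Dir W: first cell '.' (not opp) -> no flip
Dir E: edge -> no flip
Dir SW: edge -> no flip
Dir S: edge -> no flip
Dir SE: edge -> no flip
All flips: (3,3) (4,4)

Answer: ......
......
.BBB..
..BB..
...WB.
...W.B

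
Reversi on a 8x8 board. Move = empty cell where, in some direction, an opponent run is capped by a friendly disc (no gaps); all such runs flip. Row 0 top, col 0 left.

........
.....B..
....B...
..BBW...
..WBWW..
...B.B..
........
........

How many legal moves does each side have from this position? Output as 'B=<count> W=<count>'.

-- B to move --
(2,3): no bracket -> illegal
(2,5): flips 1 -> legal
(3,1): flips 1 -> legal
(3,5): flips 3 -> legal
(3,6): no bracket -> illegal
(4,1): flips 1 -> legal
(4,6): flips 2 -> legal
(5,1): flips 1 -> legal
(5,2): flips 1 -> legal
(5,4): flips 2 -> legal
(5,6): no bracket -> illegal
B mobility = 8
-- W to move --
(0,4): no bracket -> illegal
(0,5): no bracket -> illegal
(0,6): flips 3 -> legal
(1,3): no bracket -> illegal
(1,4): flips 1 -> legal
(1,6): no bracket -> illegal
(2,1): no bracket -> illegal
(2,2): flips 2 -> legal
(2,3): no bracket -> illegal
(2,5): no bracket -> illegal
(2,6): no bracket -> illegal
(3,1): flips 2 -> legal
(3,5): no bracket -> illegal
(4,1): no bracket -> illegal
(4,6): no bracket -> illegal
(5,2): flips 1 -> legal
(5,4): no bracket -> illegal
(5,6): no bracket -> illegal
(6,2): flips 1 -> legal
(6,3): no bracket -> illegal
(6,4): flips 1 -> legal
(6,5): flips 1 -> legal
(6,6): flips 1 -> legal
W mobility = 9

Answer: B=8 W=9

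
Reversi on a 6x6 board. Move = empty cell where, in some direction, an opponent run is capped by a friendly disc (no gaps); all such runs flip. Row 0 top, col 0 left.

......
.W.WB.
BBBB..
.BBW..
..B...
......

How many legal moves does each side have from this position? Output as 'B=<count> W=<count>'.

-- B to move --
(0,0): flips 1 -> legal
(0,1): flips 1 -> legal
(0,2): flips 1 -> legal
(0,3): flips 1 -> legal
(0,4): flips 1 -> legal
(1,0): no bracket -> illegal
(1,2): flips 1 -> legal
(2,4): flips 1 -> legal
(3,4): flips 1 -> legal
(4,3): flips 1 -> legal
(4,4): flips 1 -> legal
B mobility = 10
-- W to move --
(0,3): no bracket -> illegal
(0,4): no bracket -> illegal
(0,5): no bracket -> illegal
(1,0): no bracket -> illegal
(1,2): no bracket -> illegal
(1,5): flips 1 -> legal
(2,4): no bracket -> illegal
(2,5): no bracket -> illegal
(3,0): flips 2 -> legal
(3,4): no bracket -> illegal
(4,0): flips 2 -> legal
(4,1): flips 2 -> legal
(4,3): no bracket -> illegal
(5,1): flips 1 -> legal
(5,2): no bracket -> illegal
(5,3): no bracket -> illegal
W mobility = 5

Answer: B=10 W=5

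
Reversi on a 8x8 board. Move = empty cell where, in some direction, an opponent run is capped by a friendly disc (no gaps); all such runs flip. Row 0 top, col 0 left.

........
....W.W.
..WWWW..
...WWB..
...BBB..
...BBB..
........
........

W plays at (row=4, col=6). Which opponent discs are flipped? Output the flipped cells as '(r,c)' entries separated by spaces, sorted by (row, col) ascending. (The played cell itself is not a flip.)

Dir NW: opp run (3,5) capped by W -> flip
Dir N: first cell '.' (not opp) -> no flip
Dir NE: first cell '.' (not opp) -> no flip
Dir W: opp run (4,5) (4,4) (4,3), next='.' -> no flip
Dir E: first cell '.' (not opp) -> no flip
Dir SW: opp run (5,5), next='.' -> no flip
Dir S: first cell '.' (not opp) -> no flip
Dir SE: first cell '.' (not opp) -> no flip

Answer: (3,5)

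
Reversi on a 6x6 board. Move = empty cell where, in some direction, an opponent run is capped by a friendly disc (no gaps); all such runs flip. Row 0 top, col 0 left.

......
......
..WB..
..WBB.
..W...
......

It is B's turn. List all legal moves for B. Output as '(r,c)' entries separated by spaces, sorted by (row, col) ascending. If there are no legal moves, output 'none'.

(1,1): flips 1 -> legal
(1,2): no bracket -> illegal
(1,3): no bracket -> illegal
(2,1): flips 1 -> legal
(3,1): flips 1 -> legal
(4,1): flips 1 -> legal
(4,3): no bracket -> illegal
(5,1): flips 1 -> legal
(5,2): no bracket -> illegal
(5,3): no bracket -> illegal

Answer: (1,1) (2,1) (3,1) (4,1) (5,1)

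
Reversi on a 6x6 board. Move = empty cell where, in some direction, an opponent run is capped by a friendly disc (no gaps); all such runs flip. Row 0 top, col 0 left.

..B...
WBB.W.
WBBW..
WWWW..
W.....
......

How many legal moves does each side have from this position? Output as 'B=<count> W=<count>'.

-- B to move --
(0,0): no bracket -> illegal
(0,1): no bracket -> illegal
(0,3): no bracket -> illegal
(0,4): no bracket -> illegal
(0,5): no bracket -> illegal
(1,3): no bracket -> illegal
(1,5): no bracket -> illegal
(2,4): flips 1 -> legal
(2,5): no bracket -> illegal
(3,4): flips 1 -> legal
(4,1): flips 1 -> legal
(4,2): flips 1 -> legal
(4,3): flips 1 -> legal
(4,4): flips 1 -> legal
(5,0): no bracket -> illegal
(5,1): no bracket -> illegal
B mobility = 6
-- W to move --
(0,0): flips 2 -> legal
(0,1): flips 3 -> legal
(0,3): flips 2 -> legal
(1,3): flips 3 -> legal
W mobility = 4

Answer: B=6 W=4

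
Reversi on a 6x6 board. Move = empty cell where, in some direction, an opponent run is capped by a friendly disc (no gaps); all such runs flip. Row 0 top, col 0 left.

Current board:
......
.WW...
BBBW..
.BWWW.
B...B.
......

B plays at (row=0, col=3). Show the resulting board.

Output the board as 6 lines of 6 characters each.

Place B at (0,3); scan 8 dirs for brackets.
Dir NW: edge -> no flip
Dir N: edge -> no flip
Dir NE: edge -> no flip
Dir W: first cell '.' (not opp) -> no flip
Dir E: first cell '.' (not opp) -> no flip
Dir SW: opp run (1,2) capped by B -> flip
Dir S: first cell '.' (not opp) -> no flip
Dir SE: first cell '.' (not opp) -> no flip
All flips: (1,2)

Answer: ...B..
.WB...
BBBW..
.BWWW.
B...B.
......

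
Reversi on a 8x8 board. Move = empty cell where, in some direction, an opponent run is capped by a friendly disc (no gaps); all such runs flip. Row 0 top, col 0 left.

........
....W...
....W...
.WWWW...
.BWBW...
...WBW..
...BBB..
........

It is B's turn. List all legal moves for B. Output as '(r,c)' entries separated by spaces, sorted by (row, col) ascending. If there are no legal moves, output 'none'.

Answer: (0,4) (2,0) (2,1) (2,3) (2,5) (4,5) (4,6) (5,2) (5,6)

Derivation:
(0,3): no bracket -> illegal
(0,4): flips 4 -> legal
(0,5): no bracket -> illegal
(1,3): no bracket -> illegal
(1,5): no bracket -> illegal
(2,0): flips 3 -> legal
(2,1): flips 2 -> legal
(2,2): no bracket -> illegal
(2,3): flips 2 -> legal
(2,5): flips 1 -> legal
(3,0): no bracket -> illegal
(3,5): no bracket -> illegal
(4,0): no bracket -> illegal
(4,5): flips 2 -> legal
(4,6): flips 1 -> legal
(5,1): no bracket -> illegal
(5,2): flips 1 -> legal
(5,6): flips 1 -> legal
(6,2): no bracket -> illegal
(6,6): no bracket -> illegal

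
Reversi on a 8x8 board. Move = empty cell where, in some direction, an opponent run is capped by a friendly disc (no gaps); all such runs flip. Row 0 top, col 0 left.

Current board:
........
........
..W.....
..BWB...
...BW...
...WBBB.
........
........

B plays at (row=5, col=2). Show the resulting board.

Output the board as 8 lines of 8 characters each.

Place B at (5,2); scan 8 dirs for brackets.
Dir NW: first cell '.' (not opp) -> no flip
Dir N: first cell '.' (not opp) -> no flip
Dir NE: first cell 'B' (not opp) -> no flip
Dir W: first cell '.' (not opp) -> no flip
Dir E: opp run (5,3) capped by B -> flip
Dir SW: first cell '.' (not opp) -> no flip
Dir S: first cell '.' (not opp) -> no flip
Dir SE: first cell '.' (not opp) -> no flip
All flips: (5,3)

Answer: ........
........
..W.....
..BWB...
...BW...
..BBBBB.
........
........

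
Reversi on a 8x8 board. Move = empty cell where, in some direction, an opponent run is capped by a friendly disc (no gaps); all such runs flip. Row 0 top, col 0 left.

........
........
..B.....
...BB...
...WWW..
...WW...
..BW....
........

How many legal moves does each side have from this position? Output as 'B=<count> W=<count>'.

-- B to move --
(3,2): no bracket -> illegal
(3,5): flips 2 -> legal
(3,6): no bracket -> illegal
(4,2): no bracket -> illegal
(4,6): no bracket -> illegal
(5,2): flips 1 -> legal
(5,5): flips 1 -> legal
(5,6): flips 1 -> legal
(6,4): flips 3 -> legal
(6,5): no bracket -> illegal
(7,2): no bracket -> illegal
(7,3): flips 3 -> legal
(7,4): no bracket -> illegal
B mobility = 6
-- W to move --
(1,1): flips 2 -> legal
(1,2): no bracket -> illegal
(1,3): no bracket -> illegal
(2,1): no bracket -> illegal
(2,3): flips 2 -> legal
(2,4): flips 1 -> legal
(2,5): flips 1 -> legal
(3,1): no bracket -> illegal
(3,2): no bracket -> illegal
(3,5): no bracket -> illegal
(4,2): no bracket -> illegal
(5,1): no bracket -> illegal
(5,2): no bracket -> illegal
(6,1): flips 1 -> legal
(7,1): flips 1 -> legal
(7,2): no bracket -> illegal
(7,3): no bracket -> illegal
W mobility = 6

Answer: B=6 W=6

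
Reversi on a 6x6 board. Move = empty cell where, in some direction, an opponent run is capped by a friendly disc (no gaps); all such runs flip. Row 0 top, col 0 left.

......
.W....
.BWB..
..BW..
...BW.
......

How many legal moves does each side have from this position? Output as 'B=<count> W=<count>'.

Answer: B=4 W=6

Derivation:
-- B to move --
(0,0): no bracket -> illegal
(0,1): flips 1 -> legal
(0,2): no bracket -> illegal
(1,0): no bracket -> illegal
(1,2): flips 1 -> legal
(1,3): no bracket -> illegal
(2,0): no bracket -> illegal
(2,4): no bracket -> illegal
(3,1): no bracket -> illegal
(3,4): flips 1 -> legal
(3,5): no bracket -> illegal
(4,2): no bracket -> illegal
(4,5): flips 1 -> legal
(5,3): no bracket -> illegal
(5,4): no bracket -> illegal
(5,5): no bracket -> illegal
B mobility = 4
-- W to move --
(1,0): no bracket -> illegal
(1,2): no bracket -> illegal
(1,3): flips 1 -> legal
(1,4): no bracket -> illegal
(2,0): flips 1 -> legal
(2,4): flips 1 -> legal
(3,0): no bracket -> illegal
(3,1): flips 2 -> legal
(3,4): no bracket -> illegal
(4,1): no bracket -> illegal
(4,2): flips 2 -> legal
(5,2): no bracket -> illegal
(5,3): flips 1 -> legal
(5,4): no bracket -> illegal
W mobility = 6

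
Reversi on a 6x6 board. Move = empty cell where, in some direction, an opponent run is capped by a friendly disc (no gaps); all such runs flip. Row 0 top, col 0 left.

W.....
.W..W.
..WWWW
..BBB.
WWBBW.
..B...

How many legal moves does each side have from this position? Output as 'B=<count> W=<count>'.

-- B to move --
(0,1): no bracket -> illegal
(0,2): no bracket -> illegal
(0,3): no bracket -> illegal
(0,4): flips 2 -> legal
(0,5): flips 2 -> legal
(1,0): no bracket -> illegal
(1,2): flips 2 -> legal
(1,3): flips 1 -> legal
(1,5): flips 1 -> legal
(2,0): no bracket -> illegal
(2,1): no bracket -> illegal
(3,0): flips 1 -> legal
(3,1): no bracket -> illegal
(3,5): no bracket -> illegal
(4,5): flips 1 -> legal
(5,0): flips 1 -> legal
(5,1): no bracket -> illegal
(5,3): no bracket -> illegal
(5,4): flips 1 -> legal
(5,5): flips 1 -> legal
B mobility = 10
-- W to move --
(2,1): no bracket -> illegal
(3,1): no bracket -> illegal
(3,5): no bracket -> illegal
(4,5): flips 1 -> legal
(5,1): flips 2 -> legal
(5,3): flips 2 -> legal
(5,4): no bracket -> illegal
W mobility = 3

Answer: B=10 W=3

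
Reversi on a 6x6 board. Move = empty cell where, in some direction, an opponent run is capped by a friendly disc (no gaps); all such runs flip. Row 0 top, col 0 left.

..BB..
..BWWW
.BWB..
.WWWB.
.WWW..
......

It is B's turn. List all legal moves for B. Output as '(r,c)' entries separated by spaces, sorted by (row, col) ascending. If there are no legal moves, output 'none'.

(0,4): no bracket -> illegal
(0,5): flips 1 -> legal
(1,1): no bracket -> illegal
(2,0): no bracket -> illegal
(2,4): flips 1 -> legal
(2,5): flips 1 -> legal
(3,0): flips 3 -> legal
(4,0): no bracket -> illegal
(4,4): no bracket -> illegal
(5,0): flips 2 -> legal
(5,1): flips 2 -> legal
(5,2): flips 4 -> legal
(5,3): flips 2 -> legal
(5,4): flips 2 -> legal

Answer: (0,5) (2,4) (2,5) (3,0) (5,0) (5,1) (5,2) (5,3) (5,4)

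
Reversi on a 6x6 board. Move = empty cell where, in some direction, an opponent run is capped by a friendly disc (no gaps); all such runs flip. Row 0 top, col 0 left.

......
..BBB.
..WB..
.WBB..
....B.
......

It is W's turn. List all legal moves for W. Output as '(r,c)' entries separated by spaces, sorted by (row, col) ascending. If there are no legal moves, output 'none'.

Answer: (0,2) (0,4) (2,4) (3,4) (4,2) (5,5)

Derivation:
(0,1): no bracket -> illegal
(0,2): flips 1 -> legal
(0,3): no bracket -> illegal
(0,4): flips 1 -> legal
(0,5): no bracket -> illegal
(1,1): no bracket -> illegal
(1,5): no bracket -> illegal
(2,1): no bracket -> illegal
(2,4): flips 1 -> legal
(2,5): no bracket -> illegal
(3,4): flips 2 -> legal
(3,5): no bracket -> illegal
(4,1): no bracket -> illegal
(4,2): flips 1 -> legal
(4,3): no bracket -> illegal
(4,5): no bracket -> illegal
(5,3): no bracket -> illegal
(5,4): no bracket -> illegal
(5,5): flips 2 -> legal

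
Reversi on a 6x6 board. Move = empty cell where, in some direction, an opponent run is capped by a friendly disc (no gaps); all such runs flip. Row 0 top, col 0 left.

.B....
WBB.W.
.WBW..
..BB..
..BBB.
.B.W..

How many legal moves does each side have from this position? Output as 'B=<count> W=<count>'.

-- B to move --
(0,0): no bracket -> illegal
(0,3): no bracket -> illegal
(0,4): no bracket -> illegal
(0,5): flips 2 -> legal
(1,3): flips 1 -> legal
(1,5): no bracket -> illegal
(2,0): flips 1 -> legal
(2,4): flips 1 -> legal
(2,5): no bracket -> illegal
(3,0): flips 1 -> legal
(3,1): flips 1 -> legal
(3,4): flips 1 -> legal
(5,2): no bracket -> illegal
(5,4): no bracket -> illegal
B mobility = 7
-- W to move --
(0,0): no bracket -> illegal
(0,2): no bracket -> illegal
(0,3): flips 1 -> legal
(1,3): flips 2 -> legal
(2,0): no bracket -> illegal
(2,4): no bracket -> illegal
(3,1): flips 1 -> legal
(3,4): no bracket -> illegal
(3,5): flips 1 -> legal
(4,0): no bracket -> illegal
(4,1): flips 1 -> legal
(4,5): no bracket -> illegal
(5,0): no bracket -> illegal
(5,2): no bracket -> illegal
(5,4): flips 2 -> legal
(5,5): no bracket -> illegal
W mobility = 6

Answer: B=7 W=6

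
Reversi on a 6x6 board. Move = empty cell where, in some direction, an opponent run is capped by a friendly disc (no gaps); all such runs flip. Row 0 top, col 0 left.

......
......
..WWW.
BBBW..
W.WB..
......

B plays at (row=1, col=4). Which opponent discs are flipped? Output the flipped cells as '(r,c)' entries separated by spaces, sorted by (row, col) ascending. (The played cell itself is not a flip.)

Answer: (2,3)

Derivation:
Dir NW: first cell '.' (not opp) -> no flip
Dir N: first cell '.' (not opp) -> no flip
Dir NE: first cell '.' (not opp) -> no flip
Dir W: first cell '.' (not opp) -> no flip
Dir E: first cell '.' (not opp) -> no flip
Dir SW: opp run (2,3) capped by B -> flip
Dir S: opp run (2,4), next='.' -> no flip
Dir SE: first cell '.' (not opp) -> no flip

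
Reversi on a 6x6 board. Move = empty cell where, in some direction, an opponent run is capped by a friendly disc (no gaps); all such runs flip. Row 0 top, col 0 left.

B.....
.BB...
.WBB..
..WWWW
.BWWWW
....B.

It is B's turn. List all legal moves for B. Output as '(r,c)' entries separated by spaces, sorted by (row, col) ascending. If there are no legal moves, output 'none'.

Answer: (1,0) (2,0) (2,4) (3,0) (3,1) (5,2) (5,3) (5,5)

Derivation:
(1,0): flips 3 -> legal
(2,0): flips 1 -> legal
(2,4): flips 2 -> legal
(2,5): no bracket -> illegal
(3,0): flips 1 -> legal
(3,1): flips 1 -> legal
(5,1): no bracket -> illegal
(5,2): flips 2 -> legal
(5,3): flips 2 -> legal
(5,5): flips 2 -> legal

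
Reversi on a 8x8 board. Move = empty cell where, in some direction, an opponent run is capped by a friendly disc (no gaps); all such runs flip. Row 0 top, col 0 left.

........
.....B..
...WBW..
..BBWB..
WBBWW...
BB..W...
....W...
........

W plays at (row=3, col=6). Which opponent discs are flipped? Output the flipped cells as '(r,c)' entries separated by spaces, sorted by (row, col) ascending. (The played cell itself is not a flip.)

Dir NW: first cell 'W' (not opp) -> no flip
Dir N: first cell '.' (not opp) -> no flip
Dir NE: first cell '.' (not opp) -> no flip
Dir W: opp run (3,5) capped by W -> flip
Dir E: first cell '.' (not opp) -> no flip
Dir SW: first cell '.' (not opp) -> no flip
Dir S: first cell '.' (not opp) -> no flip
Dir SE: first cell '.' (not opp) -> no flip

Answer: (3,5)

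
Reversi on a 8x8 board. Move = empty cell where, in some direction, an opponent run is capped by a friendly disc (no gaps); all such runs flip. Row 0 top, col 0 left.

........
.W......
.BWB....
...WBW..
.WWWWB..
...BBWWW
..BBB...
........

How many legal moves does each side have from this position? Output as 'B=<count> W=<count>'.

Answer: B=11 W=13

Derivation:
-- B to move --
(0,0): no bracket -> illegal
(0,1): flips 1 -> legal
(0,2): no bracket -> illegal
(1,0): no bracket -> illegal
(1,2): no bracket -> illegal
(1,3): no bracket -> illegal
(2,0): no bracket -> illegal
(2,4): no bracket -> illegal
(2,5): flips 1 -> legal
(2,6): flips 2 -> legal
(3,0): no bracket -> illegal
(3,1): flips 1 -> legal
(3,2): flips 2 -> legal
(3,6): flips 1 -> legal
(4,0): flips 4 -> legal
(4,6): flips 1 -> legal
(4,7): no bracket -> illegal
(5,0): no bracket -> illegal
(5,1): no bracket -> illegal
(5,2): flips 1 -> legal
(6,5): flips 1 -> legal
(6,6): no bracket -> illegal
(6,7): flips 1 -> legal
B mobility = 11
-- W to move --
(1,0): no bracket -> illegal
(1,2): flips 3 -> legal
(1,3): flips 1 -> legal
(1,4): no bracket -> illegal
(2,0): flips 1 -> legal
(2,4): flips 2 -> legal
(2,5): flips 1 -> legal
(3,0): no bracket -> illegal
(3,1): flips 1 -> legal
(3,2): no bracket -> illegal
(3,6): no bracket -> illegal
(4,6): flips 1 -> legal
(5,1): no bracket -> illegal
(5,2): flips 2 -> legal
(6,1): no bracket -> illegal
(6,5): flips 1 -> legal
(7,1): flips 2 -> legal
(7,2): no bracket -> illegal
(7,3): flips 3 -> legal
(7,4): flips 2 -> legal
(7,5): flips 2 -> legal
W mobility = 13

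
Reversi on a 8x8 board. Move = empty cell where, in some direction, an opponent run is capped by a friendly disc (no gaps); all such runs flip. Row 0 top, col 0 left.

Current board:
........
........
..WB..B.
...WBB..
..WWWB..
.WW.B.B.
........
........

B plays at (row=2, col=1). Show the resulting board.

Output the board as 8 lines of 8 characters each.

Answer: ........
........
.BBB..B.
...WBB..
..WWWB..
.WW.B.B.
........
........

Derivation:
Place B at (2,1); scan 8 dirs for brackets.
Dir NW: first cell '.' (not opp) -> no flip
Dir N: first cell '.' (not opp) -> no flip
Dir NE: first cell '.' (not opp) -> no flip
Dir W: first cell '.' (not opp) -> no flip
Dir E: opp run (2,2) capped by B -> flip
Dir SW: first cell '.' (not opp) -> no flip
Dir S: first cell '.' (not opp) -> no flip
Dir SE: first cell '.' (not opp) -> no flip
All flips: (2,2)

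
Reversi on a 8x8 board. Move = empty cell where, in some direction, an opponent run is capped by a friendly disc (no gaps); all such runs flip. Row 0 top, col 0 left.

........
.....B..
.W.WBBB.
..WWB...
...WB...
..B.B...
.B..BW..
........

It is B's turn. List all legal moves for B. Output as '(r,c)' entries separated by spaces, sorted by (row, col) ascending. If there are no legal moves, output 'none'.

(1,0): flips 3 -> legal
(1,1): no bracket -> illegal
(1,2): flips 1 -> legal
(1,3): no bracket -> illegal
(1,4): no bracket -> illegal
(2,0): no bracket -> illegal
(2,2): flips 2 -> legal
(3,0): no bracket -> illegal
(3,1): flips 2 -> legal
(4,1): no bracket -> illegal
(4,2): flips 2 -> legal
(5,3): no bracket -> illegal
(5,5): no bracket -> illegal
(5,6): no bracket -> illegal
(6,6): flips 1 -> legal
(7,4): no bracket -> illegal
(7,5): no bracket -> illegal
(7,6): flips 1 -> legal

Answer: (1,0) (1,2) (2,2) (3,1) (4,2) (6,6) (7,6)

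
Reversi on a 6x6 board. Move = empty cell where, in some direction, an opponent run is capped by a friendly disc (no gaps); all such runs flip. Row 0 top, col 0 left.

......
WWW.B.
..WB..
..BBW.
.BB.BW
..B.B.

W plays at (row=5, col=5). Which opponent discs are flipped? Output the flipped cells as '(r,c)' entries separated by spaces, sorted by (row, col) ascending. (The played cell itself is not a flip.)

Answer: (3,3) (4,4)

Derivation:
Dir NW: opp run (4,4) (3,3) capped by W -> flip
Dir N: first cell 'W' (not opp) -> no flip
Dir NE: edge -> no flip
Dir W: opp run (5,4), next='.' -> no flip
Dir E: edge -> no flip
Dir SW: edge -> no flip
Dir S: edge -> no flip
Dir SE: edge -> no flip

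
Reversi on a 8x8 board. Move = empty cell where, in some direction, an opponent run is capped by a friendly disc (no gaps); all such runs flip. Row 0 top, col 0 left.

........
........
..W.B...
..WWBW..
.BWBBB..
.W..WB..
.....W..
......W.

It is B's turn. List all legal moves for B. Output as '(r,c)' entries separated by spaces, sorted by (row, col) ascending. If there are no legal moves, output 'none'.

(1,1): flips 2 -> legal
(1,2): no bracket -> illegal
(1,3): no bracket -> illegal
(2,1): flips 1 -> legal
(2,3): flips 2 -> legal
(2,5): flips 1 -> legal
(2,6): flips 1 -> legal
(3,1): flips 2 -> legal
(3,6): flips 1 -> legal
(4,0): no bracket -> illegal
(4,6): flips 1 -> legal
(5,0): no bracket -> illegal
(5,2): no bracket -> illegal
(5,3): flips 1 -> legal
(5,6): no bracket -> illegal
(6,0): flips 3 -> legal
(6,1): flips 1 -> legal
(6,2): no bracket -> illegal
(6,3): flips 1 -> legal
(6,4): flips 1 -> legal
(6,6): no bracket -> illegal
(6,7): no bracket -> illegal
(7,4): no bracket -> illegal
(7,5): flips 1 -> legal
(7,7): no bracket -> illegal

Answer: (1,1) (2,1) (2,3) (2,5) (2,6) (3,1) (3,6) (4,6) (5,3) (6,0) (6,1) (6,3) (6,4) (7,5)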